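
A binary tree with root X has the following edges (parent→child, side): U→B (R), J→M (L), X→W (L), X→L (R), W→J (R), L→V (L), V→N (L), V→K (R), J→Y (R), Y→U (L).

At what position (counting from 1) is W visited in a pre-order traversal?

Pre-order visits the node, then its left subtree, then its right subtree.
Visit X.
At X: go left to W.
  Visit W.
  At W: no left child.
  At W: go right to J.
    Visit J.
    At J: go left to M.
      M is a leaf — visit M.
    At J: go right to Y.
      Visit Y.
      At Y: go left to U.
        Visit U.
        At U: no left child.
        At U: go right to B.
          B is a leaf — visit B.
      At Y: no right child.
At X: go right to L.
  Visit L.
  At L: go left to V.
    Visit V.
    At V: go left to N.
      N is a leaf — visit N.
    At V: go right to K.
      K is a leaf — visit K.
  At L: no right child.
Full pre-order sequence: X, W, J, M, Y, U, B, L, V, N, K.

2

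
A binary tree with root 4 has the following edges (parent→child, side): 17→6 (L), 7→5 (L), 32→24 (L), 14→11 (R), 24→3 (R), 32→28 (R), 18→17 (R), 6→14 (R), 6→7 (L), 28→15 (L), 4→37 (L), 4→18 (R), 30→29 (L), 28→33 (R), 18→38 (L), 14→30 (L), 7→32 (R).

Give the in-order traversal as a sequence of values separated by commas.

37, 4, 38, 18, 5, 7, 24, 3, 32, 15, 28, 33, 6, 29, 30, 14, 11, 17

In-order visits the left subtree, then the node, then the right subtree.
At 4: go left to 37.
  37 is a leaf — visit 37.
Visit 4.
At 4: go right to 18.
  At 18: go left to 38.
    38 is a leaf — visit 38.
  Visit 18.
  At 18: go right to 17.
    At 17: go left to 6.
      At 6: go left to 7.
        At 7: go left to 5.
          5 is a leaf — visit 5.
        Visit 7.
        At 7: go right to 32.
          At 32: go left to 24.
            At 24: no left child.
            Visit 24.
            At 24: go right to 3.
              3 is a leaf — visit 3.
          Visit 32.
          At 32: go right to 28.
            At 28: go left to 15.
              15 is a leaf — visit 15.
            Visit 28.
            At 28: go right to 33.
              33 is a leaf — visit 33.
      Visit 6.
      At 6: go right to 14.
        At 14: go left to 30.
          At 30: go left to 29.
            29 is a leaf — visit 29.
          Visit 30.
          At 30: no right child.
        Visit 14.
        At 14: go right to 11.
          11 is a leaf — visit 11.
    Visit 17.
    At 17: no right child.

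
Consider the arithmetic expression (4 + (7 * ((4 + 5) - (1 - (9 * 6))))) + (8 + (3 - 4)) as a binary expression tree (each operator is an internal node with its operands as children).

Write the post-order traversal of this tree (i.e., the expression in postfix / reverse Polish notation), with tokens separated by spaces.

Post-order on an expression tree gives postfix notation: for each operator, emit left operand, right operand, then the operator.

4 7 4 5 + 1 9 6 * - - * + 8 3 4 - + +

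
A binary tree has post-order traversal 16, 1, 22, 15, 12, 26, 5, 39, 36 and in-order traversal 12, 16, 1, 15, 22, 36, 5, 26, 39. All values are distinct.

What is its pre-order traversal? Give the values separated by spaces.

36 12 15 1 16 22 39 5 26

The last element of post-order is the root; it splits in-order into left and right subtrees.
Root 36: left subtree has 5 nodes {12, 16, 1, 15, 22}, right has 3 {5, 26, 39}.
  Root 12: left subtree has 0 nodes { }, right has 4 {16, 1, 15, 22}.
    Root 15: left subtree has 2 nodes {16, 1}, right has 1 {22}.
      Root 1: left subtree has 1 node {16}, right has 0 { }.
  Root 39: left subtree has 2 nodes {5, 26}, right has 0 { }.
    Root 5: left subtree has 0 nodes { }, right has 1 {26}.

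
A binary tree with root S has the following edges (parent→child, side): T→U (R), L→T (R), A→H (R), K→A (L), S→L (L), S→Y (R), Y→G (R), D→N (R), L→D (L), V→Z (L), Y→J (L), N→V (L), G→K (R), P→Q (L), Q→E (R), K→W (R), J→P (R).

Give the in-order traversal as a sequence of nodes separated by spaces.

D Z V N L T U S J Q E P Y G A H K W

In-order visits the left subtree, then the node, then the right subtree.
At S: go left to L.
  At L: go left to D.
    At D: no left child.
    Visit D.
    At D: go right to N.
      At N: go left to V.
        At V: go left to Z.
          Z is a leaf — visit Z.
        Visit V.
        At V: no right child.
      Visit N.
      At N: no right child.
  Visit L.
  At L: go right to T.
    At T: no left child.
    Visit T.
    At T: go right to U.
      U is a leaf — visit U.
Visit S.
At S: go right to Y.
  At Y: go left to J.
    At J: no left child.
    Visit J.
    At J: go right to P.
      At P: go left to Q.
        At Q: no left child.
        Visit Q.
        At Q: go right to E.
          E is a leaf — visit E.
      Visit P.
      At P: no right child.
  Visit Y.
  At Y: go right to G.
    At G: no left child.
    Visit G.
    At G: go right to K.
      At K: go left to A.
        At A: no left child.
        Visit A.
        At A: go right to H.
          H is a leaf — visit H.
      Visit K.
      At K: go right to W.
        W is a leaf — visit W.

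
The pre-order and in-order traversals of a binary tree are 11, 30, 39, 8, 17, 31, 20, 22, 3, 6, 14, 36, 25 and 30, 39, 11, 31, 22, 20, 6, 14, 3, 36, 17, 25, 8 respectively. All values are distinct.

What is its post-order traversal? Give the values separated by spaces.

39 30 22 14 6 36 3 20 31 25 17 8 11

The first element of pre-order is the root; it splits in-order into left and right subtrees.
Root 11: left subtree has 2 nodes {30, 39}, right has 10 {31, 22, 20, 6, 14, 3, 36, 17, 25, 8}.
  Root 30: left subtree has 0 nodes { }, right has 1 {39}.
  Root 8: left subtree has 9 nodes {31, 22, 20, 6, 14, 3, 36, 17, 25}, right has 0 { }.
    Root 17: left subtree has 7 nodes {31, 22, 20, 6, 14, 3, 36}, right has 1 {25}.
      Root 31: left subtree has 0 nodes { }, right has 6 {22, 20, 6, 14, 3, 36}.
        Root 20: left subtree has 1 node {22}, right has 4 {6, 14, 3, 36}.
          Root 3: left subtree has 2 nodes {6, 14}, right has 1 {36}.
            Root 6: left subtree has 0 nodes { }, right has 1 {14}.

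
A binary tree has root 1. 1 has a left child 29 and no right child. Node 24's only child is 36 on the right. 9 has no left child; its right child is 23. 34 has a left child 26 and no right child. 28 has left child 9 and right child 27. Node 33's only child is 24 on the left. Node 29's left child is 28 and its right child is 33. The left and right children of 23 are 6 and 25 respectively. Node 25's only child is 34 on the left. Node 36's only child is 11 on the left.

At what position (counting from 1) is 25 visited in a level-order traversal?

Level-order visits nodes level by level from the root, left to right within each level.
Level 0: 1
Level 1: 29
Level 2: 28, 33
Level 3: 9, 27, 24
Level 4: 23, 36
Level 5: 6, 25, 11
Level 6: 34
Level 7: 26
Full level-order sequence: 1, 29, 28, 33, 9, 27, 24, 23, 36, 6, 25, 11, 34, 26.

11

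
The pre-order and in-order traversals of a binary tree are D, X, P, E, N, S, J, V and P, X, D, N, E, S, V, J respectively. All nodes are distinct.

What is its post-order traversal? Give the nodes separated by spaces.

The first element of pre-order is the root; it splits in-order into left and right subtrees.
Root D: left subtree has 2 nodes {P, X}, right has 5 {N, E, S, V, J}.
  Root X: left subtree has 1 node {P}, right has 0 { }.
  Root E: left subtree has 1 node {N}, right has 3 {S, V, J}.
    Root S: left subtree has 0 nodes { }, right has 2 {V, J}.
      Root J: left subtree has 1 node {V}, right has 0 { }.

P X N V J S E D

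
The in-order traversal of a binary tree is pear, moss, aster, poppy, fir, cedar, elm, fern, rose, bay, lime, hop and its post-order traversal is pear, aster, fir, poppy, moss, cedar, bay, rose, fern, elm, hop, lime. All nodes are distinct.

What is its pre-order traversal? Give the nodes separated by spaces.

lime elm cedar moss pear poppy aster fir fern rose bay hop

The last element of post-order is the root; it splits in-order into left and right subtrees.
Root lime: left subtree has 10 nodes {pear, moss, aster, poppy, fir, cedar, elm, fern, rose, bay}, right has 1 {hop}.
  Root elm: left subtree has 6 nodes {pear, moss, aster, poppy, fir, cedar}, right has 3 {fern, rose, bay}.
    Root cedar: left subtree has 5 nodes {pear, moss, aster, poppy, fir}, right has 0 { }.
      Root moss: left subtree has 1 node {pear}, right has 3 {aster, poppy, fir}.
        Root poppy: left subtree has 1 node {aster}, right has 1 {fir}.
    Root fern: left subtree has 0 nodes { }, right has 2 {rose, bay}.
      Root rose: left subtree has 0 nodes { }, right has 1 {bay}.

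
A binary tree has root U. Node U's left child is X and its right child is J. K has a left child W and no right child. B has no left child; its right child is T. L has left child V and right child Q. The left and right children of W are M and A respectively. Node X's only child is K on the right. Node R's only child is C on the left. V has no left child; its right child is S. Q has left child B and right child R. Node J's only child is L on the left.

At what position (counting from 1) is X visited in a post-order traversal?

Post-order visits the left subtree, then the right subtree, then the node.
At U: go left to X.
  At X: no left child.
  At X: go right to K.
    At K: go left to W.
      At W: go left to M.
        M is a leaf — visit M.
      At W: go right to A.
        A is a leaf — visit A.
      Visit W.
    At K: no right child.
    Visit K.
  Visit X.
At U: go right to J.
  At J: go left to L.
    At L: go left to V.
      At V: no left child.
      At V: go right to S.
        S is a leaf — visit S.
      Visit V.
    At L: go right to Q.
      At Q: go left to B.
        At B: no left child.
        At B: go right to T.
          T is a leaf — visit T.
        Visit B.
      At Q: go right to R.
        At R: go left to C.
          C is a leaf — visit C.
        At R: no right child.
        Visit R.
      Visit Q.
    Visit L.
  At J: no right child.
  Visit J.
Visit U.
Full post-order sequence: M, A, W, K, X, S, V, T, B, C, R, Q, L, J, U.

5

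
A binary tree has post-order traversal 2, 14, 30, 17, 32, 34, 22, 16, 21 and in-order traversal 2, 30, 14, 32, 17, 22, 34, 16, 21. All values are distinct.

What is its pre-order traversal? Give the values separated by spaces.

21 16 22 32 30 2 14 17 34

The last element of post-order is the root; it splits in-order into left and right subtrees.
Root 21: left subtree has 8 nodes {2, 30, 14, 32, 17, 22, 34, 16}, right has 0 { }.
  Root 16: left subtree has 7 nodes {2, 30, 14, 32, 17, 22, 34}, right has 0 { }.
    Root 22: left subtree has 5 nodes {2, 30, 14, 32, 17}, right has 1 {34}.
      Root 32: left subtree has 3 nodes {2, 30, 14}, right has 1 {17}.
        Root 30: left subtree has 1 node {2}, right has 1 {14}.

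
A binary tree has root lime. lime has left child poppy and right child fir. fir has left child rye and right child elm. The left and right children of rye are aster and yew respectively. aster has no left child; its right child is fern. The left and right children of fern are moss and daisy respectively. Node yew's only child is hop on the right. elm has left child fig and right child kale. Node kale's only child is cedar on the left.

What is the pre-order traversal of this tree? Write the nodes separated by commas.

lime, poppy, fir, rye, aster, fern, moss, daisy, yew, hop, elm, fig, kale, cedar

Pre-order visits the node, then its left subtree, then its right subtree.
Visit lime.
At lime: go left to poppy.
  poppy is a leaf — visit poppy.
At lime: go right to fir.
  Visit fir.
  At fir: go left to rye.
    Visit rye.
    At rye: go left to aster.
      Visit aster.
      At aster: no left child.
      At aster: go right to fern.
        Visit fern.
        At fern: go left to moss.
          moss is a leaf — visit moss.
        At fern: go right to daisy.
          daisy is a leaf — visit daisy.
    At rye: go right to yew.
      Visit yew.
      At yew: no left child.
      At yew: go right to hop.
        hop is a leaf — visit hop.
  At fir: go right to elm.
    Visit elm.
    At elm: go left to fig.
      fig is a leaf — visit fig.
    At elm: go right to kale.
      Visit kale.
      At kale: go left to cedar.
        cedar is a leaf — visit cedar.
      At kale: no right child.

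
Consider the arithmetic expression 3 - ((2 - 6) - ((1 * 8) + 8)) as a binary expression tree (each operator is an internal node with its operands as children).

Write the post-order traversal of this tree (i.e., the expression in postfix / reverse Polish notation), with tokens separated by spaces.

Post-order on an expression tree gives postfix notation: for each operator, emit left operand, right operand, then the operator.

3 2 6 - 1 8 * 8 + - -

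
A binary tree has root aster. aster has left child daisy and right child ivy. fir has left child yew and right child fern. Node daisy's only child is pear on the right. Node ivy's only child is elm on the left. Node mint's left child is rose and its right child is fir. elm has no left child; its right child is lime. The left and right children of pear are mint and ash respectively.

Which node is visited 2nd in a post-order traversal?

Post-order visits the left subtree, then the right subtree, then the node.
At aster: go left to daisy.
  At daisy: no left child.
  At daisy: go right to pear.
    At pear: go left to mint.
      At mint: go left to rose.
        rose is a leaf — visit rose.
      At mint: go right to fir.
        At fir: go left to yew.
          yew is a leaf — visit yew.
        At fir: go right to fern.
          fern is a leaf — visit fern.
        Visit fir.
      Visit mint.
    At pear: go right to ash.
      ash is a leaf — visit ash.
    Visit pear.
  Visit daisy.
At aster: go right to ivy.
  At ivy: go left to elm.
    At elm: no left child.
    At elm: go right to lime.
      lime is a leaf — visit lime.
    Visit elm.
  At ivy: no right child.
  Visit ivy.
Visit aster.
Full post-order sequence: rose, yew, fern, fir, mint, ash, pear, daisy, lime, elm, ivy, aster.

yew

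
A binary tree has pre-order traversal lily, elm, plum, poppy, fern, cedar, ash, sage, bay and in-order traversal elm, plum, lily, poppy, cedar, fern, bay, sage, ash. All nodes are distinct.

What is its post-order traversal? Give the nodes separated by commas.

plum, elm, cedar, bay, sage, ash, fern, poppy, lily

The first element of pre-order is the root; it splits in-order into left and right subtrees.
Root lily: left subtree has 2 nodes {elm, plum}, right has 6 {poppy, cedar, fern, bay, sage, ash}.
  Root elm: left subtree has 0 nodes { }, right has 1 {plum}.
  Root poppy: left subtree has 0 nodes { }, right has 5 {cedar, fern, bay, sage, ash}.
    Root fern: left subtree has 1 node {cedar}, right has 3 {bay, sage, ash}.
      Root ash: left subtree has 2 nodes {bay, sage}, right has 0 { }.
        Root sage: left subtree has 1 node {bay}, right has 0 { }.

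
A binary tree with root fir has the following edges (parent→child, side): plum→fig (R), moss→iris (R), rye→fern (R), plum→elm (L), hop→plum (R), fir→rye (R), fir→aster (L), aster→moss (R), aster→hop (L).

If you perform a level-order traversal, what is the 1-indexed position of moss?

Level-order visits nodes level by level from the root, left to right within each level.
Level 0: fir
Level 1: aster, rye
Level 2: hop, moss, fern
Level 3: plum, iris
Level 4: elm, fig
Full level-order sequence: fir, aster, rye, hop, moss, fern, plum, iris, elm, fig.

5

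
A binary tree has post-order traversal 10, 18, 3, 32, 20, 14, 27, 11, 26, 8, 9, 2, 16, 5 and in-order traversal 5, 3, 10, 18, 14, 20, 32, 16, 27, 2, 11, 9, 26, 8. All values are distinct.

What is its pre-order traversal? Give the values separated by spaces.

The last element of post-order is the root; it splits in-order into left and right subtrees.
Root 5: left subtree has 0 nodes { }, right has 13 {3, 10, 18, 14, 20, 32, 16, 27, 2, 11, 9, 26, 8}.
  Root 16: left subtree has 6 nodes {3, 10, 18, 14, 20, 32}, right has 6 {27, 2, 11, 9, 26, 8}.
    Root 14: left subtree has 3 nodes {3, 10, 18}, right has 2 {20, 32}.
      Root 3: left subtree has 0 nodes { }, right has 2 {10, 18}.
        Root 18: left subtree has 1 node {10}, right has 0 { }.
      Root 20: left subtree has 0 nodes { }, right has 1 {32}.
    Root 2: left subtree has 1 node {27}, right has 4 {11, 9, 26, 8}.
      Root 9: left subtree has 1 node {11}, right has 2 {26, 8}.
        Root 8: left subtree has 1 node {26}, right has 0 { }.

5 16 14 3 18 10 20 32 2 27 9 11 8 26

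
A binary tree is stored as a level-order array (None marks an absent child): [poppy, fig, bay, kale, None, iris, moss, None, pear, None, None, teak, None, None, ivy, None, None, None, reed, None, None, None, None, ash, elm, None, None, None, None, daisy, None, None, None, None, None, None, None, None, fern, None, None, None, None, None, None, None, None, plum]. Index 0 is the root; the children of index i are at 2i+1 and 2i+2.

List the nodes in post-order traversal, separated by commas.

Post-order visits the left subtree, then the right subtree, then the node.
At poppy: go left to fig.
  At fig: go left to kale.
    At kale: no left child.
    At kale: go right to pear.
      At pear: no left child.
      At pear: go right to reed.
        At reed: no left child.
        At reed: go right to fern.
          fern is a leaf — visit fern.
        Visit reed.
      Visit pear.
    Visit kale.
  At fig: no right child.
  Visit fig.
At poppy: go right to bay.
  At bay: go left to iris.
    At iris: go left to teak.
      At teak: go left to ash.
        At ash: go left to plum.
          plum is a leaf — visit plum.
        At ash: no right child.
        Visit ash.
      At teak: go right to elm.
        elm is a leaf — visit elm.
      Visit teak.
    At iris: no right child.
    Visit iris.
  At bay: go right to moss.
    At moss: no left child.
    At moss: go right to ivy.
      At ivy: go left to daisy.
        daisy is a leaf — visit daisy.
      At ivy: no right child.
      Visit ivy.
    Visit moss.
  Visit bay.
Visit poppy.

fern, reed, pear, kale, fig, plum, ash, elm, teak, iris, daisy, ivy, moss, bay, poppy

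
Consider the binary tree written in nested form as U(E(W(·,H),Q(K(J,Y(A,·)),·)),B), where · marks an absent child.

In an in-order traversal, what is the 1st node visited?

In-order visits the left subtree, then the node, then the right subtree.
At U: go left to E.
  At E: go left to W.
    At W: no left child.
    Visit W.
    At W: go right to H.
      H is a leaf — visit H.
  Visit E.
  At E: go right to Q.
    At Q: go left to K.
      At K: go left to J.
        J is a leaf — visit J.
      Visit K.
      At K: go right to Y.
        At Y: go left to A.
          A is a leaf — visit A.
        Visit Y.
        At Y: no right child.
    Visit Q.
    At Q: no right child.
Visit U.
At U: go right to B.
  B is a leaf — visit B.
Full in-order sequence: W, H, E, J, K, A, Y, Q, U, B.

W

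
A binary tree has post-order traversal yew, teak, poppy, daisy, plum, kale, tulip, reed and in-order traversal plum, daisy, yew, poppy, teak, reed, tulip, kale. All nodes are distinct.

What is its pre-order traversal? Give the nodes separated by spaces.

reed plum daisy poppy yew teak tulip kale

The last element of post-order is the root; it splits in-order into left and right subtrees.
Root reed: left subtree has 5 nodes {plum, daisy, yew, poppy, teak}, right has 2 {tulip, kale}.
  Root plum: left subtree has 0 nodes { }, right has 4 {daisy, yew, poppy, teak}.
    Root daisy: left subtree has 0 nodes { }, right has 3 {yew, poppy, teak}.
      Root poppy: left subtree has 1 node {yew}, right has 1 {teak}.
  Root tulip: left subtree has 0 nodes { }, right has 1 {kale}.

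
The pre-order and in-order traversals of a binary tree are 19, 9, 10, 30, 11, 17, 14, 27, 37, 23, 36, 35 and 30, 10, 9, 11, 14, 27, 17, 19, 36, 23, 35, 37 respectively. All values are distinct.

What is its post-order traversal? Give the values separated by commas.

30, 10, 27, 14, 17, 11, 9, 36, 35, 23, 37, 19

The first element of pre-order is the root; it splits in-order into left and right subtrees.
Root 19: left subtree has 7 nodes {30, 10, 9, 11, 14, 27, 17}, right has 4 {36, 23, 35, 37}.
  Root 9: left subtree has 2 nodes {30, 10}, right has 4 {11, 14, 27, 17}.
    Root 10: left subtree has 1 node {30}, right has 0 { }.
    Root 11: left subtree has 0 nodes { }, right has 3 {14, 27, 17}.
      Root 17: left subtree has 2 nodes {14, 27}, right has 0 { }.
        Root 14: left subtree has 0 nodes { }, right has 1 {27}.
  Root 37: left subtree has 3 nodes {36, 23, 35}, right has 0 { }.
    Root 23: left subtree has 1 node {36}, right has 1 {35}.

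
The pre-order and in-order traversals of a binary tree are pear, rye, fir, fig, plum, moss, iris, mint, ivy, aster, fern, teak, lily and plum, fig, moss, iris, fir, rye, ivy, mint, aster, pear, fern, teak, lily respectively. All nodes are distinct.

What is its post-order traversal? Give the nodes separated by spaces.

The first element of pre-order is the root; it splits in-order into left and right subtrees.
Root pear: left subtree has 9 nodes {plum, fig, moss, iris, fir, rye, ivy, mint, aster}, right has 3 {fern, teak, lily}.
  Root rye: left subtree has 5 nodes {plum, fig, moss, iris, fir}, right has 3 {ivy, mint, aster}.
    Root fir: left subtree has 4 nodes {plum, fig, moss, iris}, right has 0 { }.
      Root fig: left subtree has 1 node {plum}, right has 2 {moss, iris}.
        Root moss: left subtree has 0 nodes { }, right has 1 {iris}.
    Root mint: left subtree has 1 node {ivy}, right has 1 {aster}.
  Root fern: left subtree has 0 nodes { }, right has 2 {teak, lily}.
    Root teak: left subtree has 0 nodes { }, right has 1 {lily}.

plum iris moss fig fir ivy aster mint rye lily teak fern pear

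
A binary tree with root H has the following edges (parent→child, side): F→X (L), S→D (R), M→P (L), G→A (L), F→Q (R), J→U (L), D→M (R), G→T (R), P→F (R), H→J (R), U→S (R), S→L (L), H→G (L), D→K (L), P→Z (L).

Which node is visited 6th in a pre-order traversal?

Pre-order visits the node, then its left subtree, then its right subtree.
Visit H.
At H: go left to G.
  Visit G.
  At G: go left to A.
    A is a leaf — visit A.
  At G: go right to T.
    T is a leaf — visit T.
At H: go right to J.
  Visit J.
  At J: go left to U.
    Visit U.
    At U: no left child.
    At U: go right to S.
      Visit S.
      At S: go left to L.
        L is a leaf — visit L.
      At S: go right to D.
        Visit D.
        At D: go left to K.
          K is a leaf — visit K.
        At D: go right to M.
          Visit M.
          At M: go left to P.
            Visit P.
            At P: go left to Z.
              Z is a leaf — visit Z.
            At P: go right to F.
              Visit F.
              At F: go left to X.
                X is a leaf — visit X.
              At F: go right to Q.
                Q is a leaf — visit Q.
          At M: no right child.
  At J: no right child.
Full pre-order sequence: H, G, A, T, J, U, S, L, D, K, M, P, Z, F, X, Q.

U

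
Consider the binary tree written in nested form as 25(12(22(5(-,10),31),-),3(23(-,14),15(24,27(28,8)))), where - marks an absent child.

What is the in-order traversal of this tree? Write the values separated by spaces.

In-order visits the left subtree, then the node, then the right subtree.
At 25: go left to 12.
  At 12: go left to 22.
    At 22: go left to 5.
      At 5: no left child.
      Visit 5.
      At 5: go right to 10.
        10 is a leaf — visit 10.
    Visit 22.
    At 22: go right to 31.
      31 is a leaf — visit 31.
  Visit 12.
  At 12: no right child.
Visit 25.
At 25: go right to 3.
  At 3: go left to 23.
    At 23: no left child.
    Visit 23.
    At 23: go right to 14.
      14 is a leaf — visit 14.
  Visit 3.
  At 3: go right to 15.
    At 15: go left to 24.
      24 is a leaf — visit 24.
    Visit 15.
    At 15: go right to 27.
      At 27: go left to 28.
        28 is a leaf — visit 28.
      Visit 27.
      At 27: go right to 8.
        8 is a leaf — visit 8.

5 10 22 31 12 25 23 14 3 24 15 28 27 8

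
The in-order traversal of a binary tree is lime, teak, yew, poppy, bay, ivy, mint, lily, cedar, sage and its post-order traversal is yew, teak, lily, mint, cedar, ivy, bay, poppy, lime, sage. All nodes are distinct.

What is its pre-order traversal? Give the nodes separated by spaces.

sage lime poppy teak yew bay ivy cedar mint lily

The last element of post-order is the root; it splits in-order into left and right subtrees.
Root sage: left subtree has 9 nodes {lime, teak, yew, poppy, bay, ivy, mint, lily, cedar}, right has 0 { }.
  Root lime: left subtree has 0 nodes { }, right has 8 {teak, yew, poppy, bay, ivy, mint, lily, cedar}.
    Root poppy: left subtree has 2 nodes {teak, yew}, right has 5 {bay, ivy, mint, lily, cedar}.
      Root teak: left subtree has 0 nodes { }, right has 1 {yew}.
      Root bay: left subtree has 0 nodes { }, right has 4 {ivy, mint, lily, cedar}.
        Root ivy: left subtree has 0 nodes { }, right has 3 {mint, lily, cedar}.
          Root cedar: left subtree has 2 nodes {mint, lily}, right has 0 { }.
            Root mint: left subtree has 0 nodes { }, right has 1 {lily}.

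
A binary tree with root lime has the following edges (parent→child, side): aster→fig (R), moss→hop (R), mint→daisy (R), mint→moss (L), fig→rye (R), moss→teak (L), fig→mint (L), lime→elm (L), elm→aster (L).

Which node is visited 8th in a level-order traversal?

Level-order visits nodes level by level from the root, left to right within each level.
Level 0: lime
Level 1: elm
Level 2: aster
Level 3: fig
Level 4: mint, rye
Level 5: moss, daisy
Level 6: teak, hop
Full level-order sequence: lime, elm, aster, fig, mint, rye, moss, daisy, teak, hop.

daisy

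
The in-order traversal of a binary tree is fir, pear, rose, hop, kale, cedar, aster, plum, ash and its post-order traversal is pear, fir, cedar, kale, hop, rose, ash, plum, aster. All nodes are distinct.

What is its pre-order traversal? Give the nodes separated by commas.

The last element of post-order is the root; it splits in-order into left and right subtrees.
Root aster: left subtree has 6 nodes {fir, pear, rose, hop, kale, cedar}, right has 2 {plum, ash}.
  Root rose: left subtree has 2 nodes {fir, pear}, right has 3 {hop, kale, cedar}.
    Root fir: left subtree has 0 nodes { }, right has 1 {pear}.
    Root hop: left subtree has 0 nodes { }, right has 2 {kale, cedar}.
      Root kale: left subtree has 0 nodes { }, right has 1 {cedar}.
  Root plum: left subtree has 0 nodes { }, right has 1 {ash}.

aster, rose, fir, pear, hop, kale, cedar, plum, ash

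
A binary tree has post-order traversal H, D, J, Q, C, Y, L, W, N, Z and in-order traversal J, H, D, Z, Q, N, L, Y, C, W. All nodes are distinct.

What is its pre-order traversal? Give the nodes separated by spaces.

Z J D H N Q W L Y C

The last element of post-order is the root; it splits in-order into left and right subtrees.
Root Z: left subtree has 3 nodes {J, H, D}, right has 6 {Q, N, L, Y, C, W}.
  Root J: left subtree has 0 nodes { }, right has 2 {H, D}.
    Root D: left subtree has 1 node {H}, right has 0 { }.
  Root N: left subtree has 1 node {Q}, right has 4 {L, Y, C, W}.
    Root W: left subtree has 3 nodes {L, Y, C}, right has 0 { }.
      Root L: left subtree has 0 nodes { }, right has 2 {Y, C}.
        Root Y: left subtree has 0 nodes { }, right has 1 {C}.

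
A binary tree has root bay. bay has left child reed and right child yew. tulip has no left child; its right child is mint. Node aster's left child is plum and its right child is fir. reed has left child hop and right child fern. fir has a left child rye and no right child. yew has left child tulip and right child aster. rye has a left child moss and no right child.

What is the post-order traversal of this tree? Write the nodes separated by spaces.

Post-order visits the left subtree, then the right subtree, then the node.
At bay: go left to reed.
  At reed: go left to hop.
    hop is a leaf — visit hop.
  At reed: go right to fern.
    fern is a leaf — visit fern.
  Visit reed.
At bay: go right to yew.
  At yew: go left to tulip.
    At tulip: no left child.
    At tulip: go right to mint.
      mint is a leaf — visit mint.
    Visit tulip.
  At yew: go right to aster.
    At aster: go left to plum.
      plum is a leaf — visit plum.
    At aster: go right to fir.
      At fir: go left to rye.
        At rye: go left to moss.
          moss is a leaf — visit moss.
        At rye: no right child.
        Visit rye.
      At fir: no right child.
      Visit fir.
    Visit aster.
  Visit yew.
Visit bay.

hop fern reed mint tulip plum moss rye fir aster yew bay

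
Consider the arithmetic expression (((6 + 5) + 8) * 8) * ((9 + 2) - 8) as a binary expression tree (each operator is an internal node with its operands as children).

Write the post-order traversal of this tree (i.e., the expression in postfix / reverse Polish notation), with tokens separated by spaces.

6 5 + 8 + 8 * 9 2 + 8 - *

Post-order on an expression tree gives postfix notation: for each operator, emit left operand, right operand, then the operator.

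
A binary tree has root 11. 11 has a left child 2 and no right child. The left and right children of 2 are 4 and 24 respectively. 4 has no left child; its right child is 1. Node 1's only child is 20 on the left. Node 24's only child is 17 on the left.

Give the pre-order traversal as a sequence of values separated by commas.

11, 2, 4, 1, 20, 24, 17

Pre-order visits the node, then its left subtree, then its right subtree.
Visit 11.
At 11: go left to 2.
  Visit 2.
  At 2: go left to 4.
    Visit 4.
    At 4: no left child.
    At 4: go right to 1.
      Visit 1.
      At 1: go left to 20.
        20 is a leaf — visit 20.
      At 1: no right child.
  At 2: go right to 24.
    Visit 24.
    At 24: go left to 17.
      17 is a leaf — visit 17.
    At 24: no right child.
At 11: no right child.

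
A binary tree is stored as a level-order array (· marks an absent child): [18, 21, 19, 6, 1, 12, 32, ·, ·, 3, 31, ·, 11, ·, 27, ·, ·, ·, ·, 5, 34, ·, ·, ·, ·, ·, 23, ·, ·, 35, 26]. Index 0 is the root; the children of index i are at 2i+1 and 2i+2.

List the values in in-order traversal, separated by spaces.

In-order visits the left subtree, then the node, then the right subtree.
At 18: go left to 21.
  At 21: go left to 6.
    6 is a leaf — visit 6.
  Visit 21.
  At 21: go right to 1.
    At 1: go left to 3.
      At 3: go left to 5.
        5 is a leaf — visit 5.
      Visit 3.
      At 3: go right to 34.
        34 is a leaf — visit 34.
    Visit 1.
    At 1: go right to 31.
      31 is a leaf — visit 31.
Visit 18.
At 18: go right to 19.
  At 19: go left to 12.
    At 12: no left child.
    Visit 12.
    At 12: go right to 11.
      At 11: no left child.
      Visit 11.
      At 11: go right to 23.
        23 is a leaf — visit 23.
  Visit 19.
  At 19: go right to 32.
    At 32: no left child.
    Visit 32.
    At 32: go right to 27.
      At 27: go left to 35.
        35 is a leaf — visit 35.
      Visit 27.
      At 27: go right to 26.
        26 is a leaf — visit 26.

6 21 5 3 34 1 31 18 12 11 23 19 32 35 27 26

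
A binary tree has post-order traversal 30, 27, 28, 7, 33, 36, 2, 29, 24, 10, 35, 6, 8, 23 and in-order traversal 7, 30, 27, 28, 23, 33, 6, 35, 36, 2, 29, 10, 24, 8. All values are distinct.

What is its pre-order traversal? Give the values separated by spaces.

The last element of post-order is the root; it splits in-order into left and right subtrees.
Root 23: left subtree has 4 nodes {7, 30, 27, 28}, right has 9 {33, 6, 35, 36, 2, 29, 10, 24, 8}.
  Root 7: left subtree has 0 nodes { }, right has 3 {30, 27, 28}.
    Root 28: left subtree has 2 nodes {30, 27}, right has 0 { }.
      Root 27: left subtree has 1 node {30}, right has 0 { }.
  Root 8: left subtree has 8 nodes {33, 6, 35, 36, 2, 29, 10, 24}, right has 0 { }.
    Root 6: left subtree has 1 node {33}, right has 6 {35, 36, 2, 29, 10, 24}.
      Root 35: left subtree has 0 nodes { }, right has 5 {36, 2, 29, 10, 24}.
        Root 10: left subtree has 3 nodes {36, 2, 29}, right has 1 {24}.
          Root 29: left subtree has 2 nodes {36, 2}, right has 0 { }.
            Root 2: left subtree has 1 node {36}, right has 0 { }.

23 7 28 27 30 8 6 33 35 10 29 2 36 24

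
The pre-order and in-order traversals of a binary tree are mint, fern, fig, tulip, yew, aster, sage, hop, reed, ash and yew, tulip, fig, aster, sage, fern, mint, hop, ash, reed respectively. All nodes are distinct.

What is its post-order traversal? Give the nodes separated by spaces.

yew tulip sage aster fig fern ash reed hop mint

The first element of pre-order is the root; it splits in-order into left and right subtrees.
Root mint: left subtree has 6 nodes {yew, tulip, fig, aster, sage, fern}, right has 3 {hop, ash, reed}.
  Root fern: left subtree has 5 nodes {yew, tulip, fig, aster, sage}, right has 0 { }.
    Root fig: left subtree has 2 nodes {yew, tulip}, right has 2 {aster, sage}.
      Root tulip: left subtree has 1 node {yew}, right has 0 { }.
      Root aster: left subtree has 0 nodes { }, right has 1 {sage}.
  Root hop: left subtree has 0 nodes { }, right has 2 {ash, reed}.
    Root reed: left subtree has 1 node {ash}, right has 0 { }.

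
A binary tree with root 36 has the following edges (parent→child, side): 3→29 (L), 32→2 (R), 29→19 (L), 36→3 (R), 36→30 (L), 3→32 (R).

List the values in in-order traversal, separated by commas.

In-order visits the left subtree, then the node, then the right subtree.
At 36: go left to 30.
  30 is a leaf — visit 30.
Visit 36.
At 36: go right to 3.
  At 3: go left to 29.
    At 29: go left to 19.
      19 is a leaf — visit 19.
    Visit 29.
    At 29: no right child.
  Visit 3.
  At 3: go right to 32.
    At 32: no left child.
    Visit 32.
    At 32: go right to 2.
      2 is a leaf — visit 2.

30, 36, 19, 29, 3, 32, 2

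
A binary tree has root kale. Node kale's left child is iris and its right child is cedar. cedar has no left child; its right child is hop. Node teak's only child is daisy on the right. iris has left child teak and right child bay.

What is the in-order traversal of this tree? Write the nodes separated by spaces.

In-order visits the left subtree, then the node, then the right subtree.
At kale: go left to iris.
  At iris: go left to teak.
    At teak: no left child.
    Visit teak.
    At teak: go right to daisy.
      daisy is a leaf — visit daisy.
  Visit iris.
  At iris: go right to bay.
    bay is a leaf — visit bay.
Visit kale.
At kale: go right to cedar.
  At cedar: no left child.
  Visit cedar.
  At cedar: go right to hop.
    hop is a leaf — visit hop.

teak daisy iris bay kale cedar hop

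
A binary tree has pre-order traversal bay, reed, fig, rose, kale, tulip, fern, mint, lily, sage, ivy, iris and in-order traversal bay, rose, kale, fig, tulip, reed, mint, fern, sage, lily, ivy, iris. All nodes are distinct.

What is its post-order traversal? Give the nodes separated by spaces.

The first element of pre-order is the root; it splits in-order into left and right subtrees.
Root bay: left subtree has 0 nodes { }, right has 11 {rose, kale, fig, tulip, reed, mint, fern, sage, lily, ivy, iris}.
  Root reed: left subtree has 4 nodes {rose, kale, fig, tulip}, right has 6 {mint, fern, sage, lily, ivy, iris}.
    Root fig: left subtree has 2 nodes {rose, kale}, right has 1 {tulip}.
      Root rose: left subtree has 0 nodes { }, right has 1 {kale}.
    Root fern: left subtree has 1 node {mint}, right has 4 {sage, lily, ivy, iris}.
      Root lily: left subtree has 1 node {sage}, right has 2 {ivy, iris}.
        Root ivy: left subtree has 0 nodes { }, right has 1 {iris}.

kale rose tulip fig mint sage iris ivy lily fern reed bay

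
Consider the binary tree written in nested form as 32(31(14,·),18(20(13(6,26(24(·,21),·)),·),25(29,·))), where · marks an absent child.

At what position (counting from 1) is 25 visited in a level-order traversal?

Level-order visits nodes level by level from the root, left to right within each level.
Level 0: 32
Level 1: 31, 18
Level 2: 14, 20, 25
Level 3: 13, 29
Level 4: 6, 26
Level 5: 24
Level 6: 21
Full level-order sequence: 32, 31, 18, 14, 20, 25, 13, 29, 6, 26, 24, 21.

6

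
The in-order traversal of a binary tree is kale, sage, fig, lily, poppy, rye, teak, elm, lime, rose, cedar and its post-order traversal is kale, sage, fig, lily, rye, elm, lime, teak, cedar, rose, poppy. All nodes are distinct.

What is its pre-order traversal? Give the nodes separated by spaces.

poppy lily fig sage kale rose teak rye lime elm cedar

The last element of post-order is the root; it splits in-order into left and right subtrees.
Root poppy: left subtree has 4 nodes {kale, sage, fig, lily}, right has 6 {rye, teak, elm, lime, rose, cedar}.
  Root lily: left subtree has 3 nodes {kale, sage, fig}, right has 0 { }.
    Root fig: left subtree has 2 nodes {kale, sage}, right has 0 { }.
      Root sage: left subtree has 1 node {kale}, right has 0 { }.
  Root rose: left subtree has 4 nodes {rye, teak, elm, lime}, right has 1 {cedar}.
    Root teak: left subtree has 1 node {rye}, right has 2 {elm, lime}.
      Root lime: left subtree has 1 node {elm}, right has 0 { }.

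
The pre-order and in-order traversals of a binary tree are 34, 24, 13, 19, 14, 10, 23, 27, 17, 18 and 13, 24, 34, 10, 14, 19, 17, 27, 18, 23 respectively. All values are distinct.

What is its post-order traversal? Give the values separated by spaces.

The first element of pre-order is the root; it splits in-order into left and right subtrees.
Root 34: left subtree has 2 nodes {13, 24}, right has 7 {10, 14, 19, 17, 27, 18, 23}.
  Root 24: left subtree has 1 node {13}, right has 0 { }.
  Root 19: left subtree has 2 nodes {10, 14}, right has 4 {17, 27, 18, 23}.
    Root 14: left subtree has 1 node {10}, right has 0 { }.
    Root 23: left subtree has 3 nodes {17, 27, 18}, right has 0 { }.
      Root 27: left subtree has 1 node {17}, right has 1 {18}.

13 24 10 14 17 18 27 23 19 34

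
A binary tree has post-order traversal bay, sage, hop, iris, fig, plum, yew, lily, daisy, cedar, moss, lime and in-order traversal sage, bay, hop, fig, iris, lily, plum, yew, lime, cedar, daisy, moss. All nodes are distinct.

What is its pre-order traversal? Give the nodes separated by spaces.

lime lily fig hop sage bay iris yew plum moss cedar daisy

The last element of post-order is the root; it splits in-order into left and right subtrees.
Root lime: left subtree has 8 nodes {sage, bay, hop, fig, iris, lily, plum, yew}, right has 3 {cedar, daisy, moss}.
  Root lily: left subtree has 5 nodes {sage, bay, hop, fig, iris}, right has 2 {plum, yew}.
    Root fig: left subtree has 3 nodes {sage, bay, hop}, right has 1 {iris}.
      Root hop: left subtree has 2 nodes {sage, bay}, right has 0 { }.
        Root sage: left subtree has 0 nodes { }, right has 1 {bay}.
    Root yew: left subtree has 1 node {plum}, right has 0 { }.
  Root moss: left subtree has 2 nodes {cedar, daisy}, right has 0 { }.
    Root cedar: left subtree has 0 nodes { }, right has 1 {daisy}.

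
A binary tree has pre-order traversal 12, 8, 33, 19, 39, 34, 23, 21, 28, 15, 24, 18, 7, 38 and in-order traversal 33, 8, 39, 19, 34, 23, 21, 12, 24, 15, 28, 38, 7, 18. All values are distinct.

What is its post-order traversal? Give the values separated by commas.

33, 39, 21, 23, 34, 19, 8, 24, 15, 38, 7, 18, 28, 12

The first element of pre-order is the root; it splits in-order into left and right subtrees.
Root 12: left subtree has 7 nodes {33, 8, 39, 19, 34, 23, 21}, right has 6 {24, 15, 28, 38, 7, 18}.
  Root 8: left subtree has 1 node {33}, right has 5 {39, 19, 34, 23, 21}.
    Root 19: left subtree has 1 node {39}, right has 3 {34, 23, 21}.
      Root 34: left subtree has 0 nodes { }, right has 2 {23, 21}.
        Root 23: left subtree has 0 nodes { }, right has 1 {21}.
  Root 28: left subtree has 2 nodes {24, 15}, right has 3 {38, 7, 18}.
    Root 15: left subtree has 1 node {24}, right has 0 { }.
    Root 18: left subtree has 2 nodes {38, 7}, right has 0 { }.
      Root 7: left subtree has 1 node {38}, right has 0 { }.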